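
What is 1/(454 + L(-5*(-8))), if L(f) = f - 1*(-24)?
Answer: 1/518 ≈ 0.0019305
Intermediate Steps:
L(f) = 24 + f (L(f) = f + 24 = 24 + f)
1/(454 + L(-5*(-8))) = 1/(454 + (24 - 5*(-8))) = 1/(454 + (24 + 40)) = 1/(454 + 64) = 1/518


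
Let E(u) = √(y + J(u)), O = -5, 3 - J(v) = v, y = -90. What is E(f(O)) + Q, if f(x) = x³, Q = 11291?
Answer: 11291 + √38 ≈ 11297.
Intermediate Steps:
J(v) = 3 - v
E(u) = √(-87 - u) (E(u) = √(-90 + (3 - u)) = √(-87 - u))
E(f(O)) + Q = √(-87 - 1*(-5)³) + 11291 = √(-87 - 1*(-125)) + 11291 = √(-87 + 125) + 11291 = √38 + 11291 = 11291 + √38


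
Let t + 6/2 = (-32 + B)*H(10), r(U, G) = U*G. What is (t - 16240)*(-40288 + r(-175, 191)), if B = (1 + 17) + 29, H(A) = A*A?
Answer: 1086750759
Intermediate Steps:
H(A) = A**2
B = 47 (B = 18 + 29 = 47)
r(U, G) = G*U
t = 1497 (t = -3 + (-32 + 47)*10**2 = -3 + 15*100 = -3 + 1500 = 1497)
(t - 16240)*(-40288 + r(-175, 191)) = (1497 - 16240)*(-40288 + 191*(-175)) = -14743*(-40288 - 33425) = -14743*(-73713) = 1086750759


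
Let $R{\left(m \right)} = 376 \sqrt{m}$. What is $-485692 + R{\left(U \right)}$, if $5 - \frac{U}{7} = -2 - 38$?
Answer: $-485692 + 1128 \sqrt{35} \approx -4.7902 \cdot 10^{5}$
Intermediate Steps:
$U = 315$ ($U = 35 - 7 \left(-2 - 38\right) = 35 - -280 = 35 + 280 = 315$)
$-485692 + R{\left(U \right)} = -485692 + 376 \sqrt{315} = -485692 + 376 \cdot 3 \sqrt{35} = -485692 + 1128 \sqrt{35}$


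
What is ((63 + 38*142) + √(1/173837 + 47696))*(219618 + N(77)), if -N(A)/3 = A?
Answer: 1197633633 + 219387*√1441339855504861/173837 ≈ 1.2455e+9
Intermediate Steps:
N(A) = -3*A
((63 + 38*142) + √(1/173837 + 47696))*(219618 + N(77)) = ((63 + 38*142) + √(1/173837 + 47696))*(219618 - 3*77) = ((63 + 5396) + √(1/173837 + 47696))*(219618 - 231) = (5459 + √(8291329553/173837))*219387 = (5459 + √1441339855504861/173837)*219387 = 1197633633 + 219387*√1441339855504861/173837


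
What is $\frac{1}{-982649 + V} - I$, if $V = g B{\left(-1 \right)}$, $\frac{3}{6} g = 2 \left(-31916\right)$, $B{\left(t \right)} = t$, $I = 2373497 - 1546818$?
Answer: $- \frac{706798144816}{854985} \approx -8.2668 \cdot 10^{5}$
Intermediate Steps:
$I = 826679$
$g = -127664$ ($g = 2 \cdot 2 \left(-31916\right) = 2 \left(-63832\right) = -127664$)
$V = 127664$ ($V = \left(-127664\right) \left(-1\right) = 127664$)
$\frac{1}{-982649 + V} - I = \frac{1}{-982649 + 127664} - 826679 = \frac{1}{-854985} - 826679 = - \frac{1}{854985} - 826679 = - \frac{706798144816}{854985}$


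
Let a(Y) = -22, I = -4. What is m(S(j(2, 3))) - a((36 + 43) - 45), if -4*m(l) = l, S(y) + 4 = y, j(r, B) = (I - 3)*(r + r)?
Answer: 30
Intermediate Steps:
j(r, B) = -14*r (j(r, B) = (-4 - 3)*(r + r) = -14*r)
S(y) = -4 + y
m(l) = -l/4
m(S(j(2, 3))) - a((36 + 43) - 45) = -(-4 - 14*2)/4 - 1*(-22) = -(-4 - 28)/4 + 22 = -¼*(-32) + 22 = 8 + 22 = 30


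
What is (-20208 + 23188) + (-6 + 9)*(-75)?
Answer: 2755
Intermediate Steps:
(-20208 + 23188) + (-6 + 9)*(-75) = 2980 + 3*(-75) = 2980 - 225 = 2755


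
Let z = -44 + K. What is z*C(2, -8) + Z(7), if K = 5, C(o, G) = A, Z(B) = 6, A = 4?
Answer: -150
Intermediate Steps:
C(o, G) = 4
z = -39 (z = -44 + 5 = -39)
z*C(2, -8) + Z(7) = -39*4 + 6 = -156 + 6 = -150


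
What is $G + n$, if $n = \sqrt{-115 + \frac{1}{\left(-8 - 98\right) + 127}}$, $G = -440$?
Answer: $-440 + \frac{i \sqrt{50694}}{21} \approx -440.0 + 10.722 i$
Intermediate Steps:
$n = \frac{i \sqrt{50694}}{21}$ ($n = \sqrt{-115 + \frac{1}{-106 + 127}} = \sqrt{-115 + \frac{1}{21}} = \sqrt{- \frac{2414}{21}} = \frac{i \sqrt{50694}}{21} \approx 10.722 i$)
$G + n = -440 + \frac{i \sqrt{50694}}{21}$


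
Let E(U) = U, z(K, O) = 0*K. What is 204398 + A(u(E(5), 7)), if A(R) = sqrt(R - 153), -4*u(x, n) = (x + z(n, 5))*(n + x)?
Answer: 204398 + 2*I*sqrt(42) ≈ 2.044e+5 + 12.961*I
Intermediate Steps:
z(K, O) = 0
u(x, n) = -x*(n + x)/4 (u(x, n) = -(x + 0)*(n + x)/4 = -x*(n + x)/4)
A(R) = sqrt(-153 + R)
204398 + A(u(E(5), 7)) = 204398 + sqrt(-153 + (1/4)*5*(-1*7 - 1*5)) = 204398 + sqrt(-153 + (1/4)*5*(-7 - 5)) = 204398 + sqrt(-153 + (1/4)*5*(-12)) = 204398 + sqrt(-153 - 15) = 204398 + sqrt(-168) = 204398 + 2*I*sqrt(42)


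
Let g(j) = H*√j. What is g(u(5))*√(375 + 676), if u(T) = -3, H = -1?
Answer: -I*√3153 ≈ -56.152*I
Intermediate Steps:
g(j) = -√j
g(u(5))*√(375 + 676) = (-√(-3))*√(375 + 676) = (-I*√3)*√1051 = -I*√3153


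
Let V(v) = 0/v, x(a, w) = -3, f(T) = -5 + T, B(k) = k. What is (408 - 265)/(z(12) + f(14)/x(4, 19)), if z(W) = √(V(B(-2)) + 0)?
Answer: -143/3 ≈ -47.667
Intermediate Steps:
V(v) = 0
z(W) = 0 (z(W) = √(0 + 0) = √0 = 0)
(408 - 265)/(z(12) + f(14)/x(4, 19)) = (408 - 265)/(0 + (-5 + 14)/(-3)) = 143/(0 + 9*(-⅓)) = 143/(0 - 3) = 143/(-3) = 143*(-⅓) = -143/3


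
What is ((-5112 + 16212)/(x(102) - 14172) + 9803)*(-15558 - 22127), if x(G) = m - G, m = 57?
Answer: -1750570640145/4739 ≈ -3.6940e+8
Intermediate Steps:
x(G) = 57 - G
((-5112 + 16212)/(x(102) - 14172) + 9803)*(-15558 - 22127) = ((-5112 + 16212)/((57 - 1*102) - 14172) + 9803)*(-15558 - 22127) = (11100/((57 - 102) - 14172) + 9803)*(-37685) = (11100/(-45 - 14172) + 9803)*(-37685) = (11100/(-14217) + 9803)*(-37685) = (11100*(-1/14217) + 9803)*(-37685) = (-3700/4739 + 9803)*(-37685) = (46452717/4739)*(-37685) = -1750570640145/4739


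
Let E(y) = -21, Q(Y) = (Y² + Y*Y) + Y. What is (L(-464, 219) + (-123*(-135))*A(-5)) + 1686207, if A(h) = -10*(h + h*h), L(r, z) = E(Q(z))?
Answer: -1634814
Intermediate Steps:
Q(Y) = Y + 2*Y² (Q(Y) = (Y² + Y²) + Y = 2*Y² + Y = Y + 2*Y²)
L(r, z) = -21
A(h) = -10*h - 10*h² (A(h) = -10*(h + h²) = -10*h - 10*h²)
(L(-464, 219) + (-123*(-135))*A(-5)) + 1686207 = (-21 + (-123*(-135))*(-10*(-5)*(1 - 5))) + 1686207 = (-21 + 16605*(-10*(-5)*(-4))) + 1686207 = (-21 + 16605*(-200)) + 1686207 = (-21 - 3321000) + 1686207 = -3321021 + 1686207 = -1634814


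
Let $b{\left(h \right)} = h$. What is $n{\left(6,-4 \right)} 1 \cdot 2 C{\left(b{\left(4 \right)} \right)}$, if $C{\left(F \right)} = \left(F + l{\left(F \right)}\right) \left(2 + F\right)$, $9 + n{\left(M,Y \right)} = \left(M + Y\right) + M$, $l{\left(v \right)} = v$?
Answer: $-96$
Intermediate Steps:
$n{\left(M,Y \right)} = -9 + Y + 2 M$ ($n{\left(M,Y \right)} = -9 + \left(\left(M + Y\right) + M\right) = -9 + \left(Y + 2 M\right) = -9 + Y + 2 M$)
$C{\left(F \right)} = 2 F \left(2 + F\right)$ ($C{\left(F \right)} = \left(F + F\right) \left(2 + F\right) = 2 F \left(2 + F\right)$)
$n{\left(6,-4 \right)} 1 \cdot 2 C{\left(b{\left(4 \right)} \right)} = \left(-9 - 4 + 2 \cdot 6\right) 1 \cdot 2 \cdot 2 \cdot 4 \left(2 + 4\right) = \left(-9 - 4 + 12\right) 2 \cdot 2 \cdot 4 \cdot 6 = \left(-1\right) 2 \cdot 48 = \left(-2\right) 48 = -96$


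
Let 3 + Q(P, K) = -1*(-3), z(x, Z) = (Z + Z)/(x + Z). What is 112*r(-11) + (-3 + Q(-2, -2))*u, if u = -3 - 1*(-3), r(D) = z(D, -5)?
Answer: 70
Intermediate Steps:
z(x, Z) = 2*Z/(Z + x) (z(x, Z) = (2*Z)/(Z + x) = 2*Z/(Z + x))
r(D) = -10/(-5 + D) (r(D) = 2*(-5)/(-5 + D) = -10/(-5 + D))
u = 0 (u = -3 + 3 = 0)
Q(P, K) = 0 (Q(P, K) = -3 - 1*(-3) = -3 + 3 = 0)
112*r(-11) + (-3 + Q(-2, -2))*u = 112*(-10/(-5 - 11)) + (-3 + 0)*0 = 112*(-10/(-16)) - 3*0 = 112*(-10*(-1/16)) + 0 = 112*(5/8) + 0 = 70 + 0 = 70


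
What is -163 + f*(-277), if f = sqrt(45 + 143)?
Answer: -163 - 554*sqrt(47) ≈ -3961.0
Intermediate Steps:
f = 2*sqrt(47) (f = sqrt(188) = 2*sqrt(47) ≈ 13.711)
-163 + f*(-277) = -163 + (2*sqrt(47))*(-277) = -163 - 554*sqrt(47)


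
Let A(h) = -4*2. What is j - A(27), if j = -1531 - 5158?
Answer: -6681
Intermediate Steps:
A(h) = -8
j = -6689
j - A(27) = -6689 - 1*(-8) = -6689 + 8 = -6681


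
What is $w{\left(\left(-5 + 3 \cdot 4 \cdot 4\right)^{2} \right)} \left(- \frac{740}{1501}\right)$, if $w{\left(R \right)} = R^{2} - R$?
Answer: $- \frac{2528544480}{1501} \approx -1.6846 \cdot 10^{6}$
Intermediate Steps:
$w{\left(\left(-5 + 3 \cdot 4 \cdot 4\right)^{2} \right)} \left(- \frac{740}{1501}\right) = \left(-5 + 3 \cdot 4 \cdot 4\right)^{2} \left(-1 + \left(-5 + 3 \cdot 4 \cdot 4\right)^{2}\right) \left(- \frac{740}{1501}\right) = \left(-5 + 12 \cdot 4\right)^{2} \left(-1 + \left(-5 + 12 \cdot 4\right)^{2}\right) \left(\left(-740\right) \frac{1}{1501}\right) = \left(-5 + 48\right)^{2} \left(-1 + \left(-5 + 48\right)^{2}\right) \left(- \frac{740}{1501}\right) = 43^{2} \left(-1 + 43^{2}\right) \left(- \frac{740}{1501}\right) = 1849 \left(-1 + 1849\right) \left(- \frac{740}{1501}\right) = 1849 \cdot 1848 \left(- \frac{740}{1501}\right) = 3416952 \left(- \frac{740}{1501}\right) = - \frac{2528544480}{1501}$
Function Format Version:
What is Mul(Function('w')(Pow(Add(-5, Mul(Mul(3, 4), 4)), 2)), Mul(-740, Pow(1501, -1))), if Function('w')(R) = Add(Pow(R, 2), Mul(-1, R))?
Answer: Rational(-2528544480, 1501) ≈ -1.6846e+6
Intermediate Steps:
Mul(Function('w')(Pow(Add(-5, Mul(Mul(3, 4), 4)), 2)), Mul(-740, Pow(1501, -1))) = Mul(Mul(Pow(Add(-5, Mul(Mul(3, 4), 4)), 2), Add(-1, Pow(Add(-5, Mul(Mul(3, 4), 4)), 2))), Mul(-740, Pow(1501, -1))) = Mul(Mul(Pow(Add(-5, Mul(12, 4)), 2), Add(-1, Pow(Add(-5, Mul(12, 4)), 2))), Mul(-740, Rational(1, 1501))) = Mul(Mul(Pow(Add(-5, 48), 2), Add(-1, Pow(Add(-5, 48), 2))), Rational(-740, 1501)) = Mul(Mul(Pow(43, 2), Add(-1, Pow(43, 2))), Rational(-740, 1501)) = Mul(Mul(1849, Add(-1, 1849)), Rational(-740, 1501)) = Mul(Mul(1849, 1848), Rational(-740, 1501)) = Mul(3416952, Rational(-740, 1501)) = Rational(-2528544480, 1501)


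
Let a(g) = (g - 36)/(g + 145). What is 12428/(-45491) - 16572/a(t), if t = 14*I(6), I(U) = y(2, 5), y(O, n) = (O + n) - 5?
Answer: 32605148993/90982 ≈ 3.5837e+5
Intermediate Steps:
y(O, n) = -5 + O + n
I(U) = 2 (I(U) = -5 + 2 + 5 = 2)
t = 28 (t = 14*2 = 28)
a(g) = (-36 + g)/(145 + g)
12428/(-45491) - 16572/a(t) = 12428/(-45491) - 16572*(145 + 28)/(-36 + 28) = 12428*(-1/45491) - 16572/(-8/173) = -12428/45491 - 16572/((1/173)*(-8)) = -12428/45491 - 16572/(-8/173) = -12428/45491 - 16572*(-173/8) = -12428/45491 + 716739/2 = 32605148993/90982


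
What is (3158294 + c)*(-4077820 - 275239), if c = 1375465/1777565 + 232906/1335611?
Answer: -6528038581637386363675737/474827073443 ≈ -1.3748e+13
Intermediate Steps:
c = 450218347601/474827073443 (c = 1375465*(1/1777565) + 232906*(1/1335611) = 275093/355513 + 232906/1335611 = 450218347601/474827073443 ≈ 0.94817)
(3158294 + c)*(-4077820 - 275239) = (3158294 + 450218347601/474827073443)*(-4077820 - 275239) = (1499643947310933843/474827073443)*(-4353059) = -6528038581637386363675737/474827073443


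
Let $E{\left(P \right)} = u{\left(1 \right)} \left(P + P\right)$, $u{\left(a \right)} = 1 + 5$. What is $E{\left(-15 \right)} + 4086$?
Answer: $3906$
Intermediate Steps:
$u{\left(a \right)} = 6$
$E{\left(P \right)} = 12 P$ ($E{\left(P \right)} = 6 \left(P + P\right) = 6 \cdot 2 P = 12 P$)
$E{\left(-15 \right)} + 4086 = 12 \left(-15\right) + 4086 = -180 + 4086 = 3906$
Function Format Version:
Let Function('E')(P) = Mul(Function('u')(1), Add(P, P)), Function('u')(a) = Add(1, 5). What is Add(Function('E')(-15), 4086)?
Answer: 3906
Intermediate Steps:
Function('u')(a) = 6
Function('E')(P) = Mul(12, P) (Function('E')(P) = Mul(6, Add(P, P)) = Mul(6, Mul(2, P)) = Mul(12, P))
Add(Function('E')(-15), 4086) = Add(Mul(12, -15), 4086) = Add(-180, 4086) = 3906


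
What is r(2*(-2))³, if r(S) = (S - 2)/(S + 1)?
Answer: 8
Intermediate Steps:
r(S) = (-2 + S)/(1 + S)
r(2*(-2))³ = ((-2 + 2*(-2))/(1 + 2*(-2)))³ = ((-2 - 4)/(1 - 4))³ = (-6/(-3))³ = (-⅓*(-6))³ = 2³ = 8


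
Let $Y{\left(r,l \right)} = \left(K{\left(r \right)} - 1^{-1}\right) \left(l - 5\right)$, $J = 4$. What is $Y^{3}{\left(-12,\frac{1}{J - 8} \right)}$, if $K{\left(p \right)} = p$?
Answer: $\frac{20346417}{64} \approx 3.1791 \cdot 10^{5}$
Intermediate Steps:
$Y{\left(r,l \right)} = \left(-1 + r\right) \left(-5 + l\right)$ ($Y{\left(r,l \right)} = \left(r - 1^{-1}\right) \left(l - 5\right) = \left(r - 1\right) \left(-5 + l\right) = \left(-1 + r\right) \left(-5 + l\right)$)
$Y^{3}{\left(-12,\frac{1}{J - 8} \right)} = \left(5 - \frac{1}{4 - 8} - -60 + \frac{1}{4 - 8} \left(-12\right)\right)^{3} = \left(5 - \frac{1}{-4} + 60 + \frac{1}{-4} \left(-12\right)\right)^{3} = \left(5 - - \frac{1}{4} + 60 - -3\right)^{3} = \left(5 + \frac{1}{4} + 60 + 3\right)^{3} = \left(\frac{273}{4}\right)^{3} = \frac{20346417}{64}$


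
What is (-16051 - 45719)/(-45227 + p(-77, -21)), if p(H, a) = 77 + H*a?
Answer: 20590/14511 ≈ 1.4189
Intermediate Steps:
(-16051 - 45719)/(-45227 + p(-77, -21)) = (-16051 - 45719)/(-45227 + (77 - 77*(-21))) = -61770/(-45227 + (77 + 1617)) = -61770/(-45227 + 1694) = -61770/(-43533) = -61770*(-1/43533) = 20590/14511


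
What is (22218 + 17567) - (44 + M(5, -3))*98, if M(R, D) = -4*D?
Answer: 34297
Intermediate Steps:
(22218 + 17567) - (44 + M(5, -3))*98 = (22218 + 17567) - (44 - 4*(-3))*98 = 39785 - (44 + 12)*98 = 39785 - 56*98 = 39785 - 1*5488 = 39785 - 5488 = 34297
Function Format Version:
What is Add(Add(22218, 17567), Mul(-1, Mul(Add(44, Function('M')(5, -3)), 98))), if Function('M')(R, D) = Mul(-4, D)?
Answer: 34297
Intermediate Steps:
Add(Add(22218, 17567), Mul(-1, Mul(Add(44, Function('M')(5, -3)), 98))) = Add(Add(22218, 17567), Mul(-1, Mul(Add(44, Mul(-4, -3)), 98))) = Add(39785, Mul(-1, Mul(Add(44, 12), 98))) = Add(39785, Mul(-1, Mul(56, 98))) = Add(39785, Mul(-1, 5488)) = Add(39785, -5488) = 34297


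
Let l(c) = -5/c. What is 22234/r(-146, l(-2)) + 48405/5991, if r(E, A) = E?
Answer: -21022794/145781 ≈ -144.21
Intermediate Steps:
22234/r(-146, l(-2)) + 48405/5991 = 22234/(-146) + 48405/5991 = 22234*(-1/146) + 48405*(1/5991) = -11117/73 + 16135/1997 = -21022794/145781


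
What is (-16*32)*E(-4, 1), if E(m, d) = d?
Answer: -512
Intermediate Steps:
(-16*32)*E(-4, 1) = -16*32*1 = -512*1 = -512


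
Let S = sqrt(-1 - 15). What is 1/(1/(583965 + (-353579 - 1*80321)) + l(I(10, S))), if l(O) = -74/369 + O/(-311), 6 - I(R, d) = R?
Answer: -17221309335/3231985211 ≈ -5.3284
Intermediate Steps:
S = 4*I (S = sqrt(-16) = 4*I ≈ 4.0*I)
I(R, d) = 6 - R
l(O) = -74/369 - O/311 (l(O) = -74*1/369 + O*(-1/311) = -74/369 - O/311)
1/(1/(583965 + (-353579 - 1*80321)) + l(I(10, S))) = 1/(1/(583965 + (-353579 - 1*80321)) + (-74/369 - (6 - 1*10)/311)) = 1/(1/(583965 + (-353579 - 80321)) + (-74/369 - (6 - 10)/311)) = 1/(1/(583965 - 433900) + (-74/369 - 1/311*(-4))) = 1/(1/150065 + (-74/369 + 4/311)) = 1/(1/150065 - 21538/114759) = 1/(-3231985211/17221309335) = -17221309335/3231985211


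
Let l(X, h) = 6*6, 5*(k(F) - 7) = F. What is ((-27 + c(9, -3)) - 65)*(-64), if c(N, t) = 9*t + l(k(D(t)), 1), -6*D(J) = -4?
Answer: 5312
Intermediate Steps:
D(J) = ⅔ (D(J) = -⅙*(-4) = ⅔)
k(F) = 7 + F/5
l(X, h) = 36
c(N, t) = 36 + 9*t (c(N, t) = 9*t + 36 = 36 + 9*t)
((-27 + c(9, -3)) - 65)*(-64) = ((-27 + (36 + 9*(-3))) - 65)*(-64) = ((-27 + (36 - 27)) - 65)*(-64) = ((-27 + 9) - 65)*(-64) = (-18 - 65)*(-64) = -83*(-64) = 5312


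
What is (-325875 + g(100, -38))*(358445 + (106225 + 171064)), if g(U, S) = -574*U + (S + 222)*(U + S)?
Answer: -236408495378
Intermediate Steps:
g(U, S) = -574*U + (222 + S)*(S + U)
(-325875 + g(100, -38))*(358445 + (106225 + 171064)) = (-325875 + ((-38)² - 352*100 + 222*(-38) - 38*100))*(358445 + (106225 + 171064)) = (-325875 + (1444 - 35200 - 8436 - 3800))*(358445 + 277289) = (-325875 - 45992)*635734 = -371867*635734 = -236408495378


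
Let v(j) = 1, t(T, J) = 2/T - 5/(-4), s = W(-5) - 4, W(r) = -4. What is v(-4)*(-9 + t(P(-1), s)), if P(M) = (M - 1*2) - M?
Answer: -35/4 ≈ -8.7500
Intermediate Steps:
P(M) = -2 (P(M) = (M - 2) - M = (-2 + M) - M = -2)
s = -8 (s = -4 - 4 = -8)
t(T, J) = 5/4 + 2/T (t(T, J) = 2/T - 5*(-¼) = 2/T + 5/4 = 5/4 + 2/T)
v(-4)*(-9 + t(P(-1), s)) = 1*(-9 + (5/4 + 2/(-2))) = 1*(-9 + (5/4 + 2*(-½))) = 1*(-9 + (5/4 - 1)) = 1*(-9 + ¼) = 1*(-35/4) = -35/4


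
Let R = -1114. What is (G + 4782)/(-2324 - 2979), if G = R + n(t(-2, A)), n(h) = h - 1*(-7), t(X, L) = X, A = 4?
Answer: -3673/5303 ≈ -0.69263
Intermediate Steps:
n(h) = 7 + h (n(h) = h + 7 = 7 + h)
G = -1109 (G = -1114 + (7 - 2) = -1114 + 5 = -1109)
(G + 4782)/(-2324 - 2979) = (-1109 + 4782)/(-2324 - 2979) = 3673/(-5303) = 3673*(-1/5303) = -3673/5303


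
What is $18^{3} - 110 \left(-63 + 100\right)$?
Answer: $1762$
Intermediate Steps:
$18^{3} - 110 \left(-63 + 100\right) = 5832 - 110 \cdot 37 = 5832 - 4070 = 1762$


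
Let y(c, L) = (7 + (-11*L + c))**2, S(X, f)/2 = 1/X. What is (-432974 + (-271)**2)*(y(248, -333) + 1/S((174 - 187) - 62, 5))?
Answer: -11038156738809/2 ≈ -5.5191e+12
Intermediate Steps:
S(X, f) = 2/X
y(c, L) = (7 + c - 11*L)**2 (y(c, L) = (7 + (c - 11*L))**2 = (7 + c - 11*L)**2)
(-432974 + (-271)**2)*(y(248, -333) + 1/S((174 - 187) - 62, 5)) = (-432974 + (-271)**2)*((7 + 248 - 11*(-333))**2 + 1/(2/((174 - 187) - 62))) = (-432974 + 73441)*((7 + 248 + 3663)**2 + 1/(2/(-13 - 62))) = -359533*(3918**2 + 1/(2/(-75))) = -359533*(15350724 + 1/(2*(-1/75))) = -359533*(15350724 + 1/(-2/75)) = -359533*(15350724 - 75/2) = -359533*30701373/2 = -11038156738809/2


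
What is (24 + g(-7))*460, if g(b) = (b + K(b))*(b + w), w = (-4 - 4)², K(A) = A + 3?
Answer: -277380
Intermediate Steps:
K(A) = 3 + A
w = 64 (w = (-8)² = 64)
g(b) = (3 + 2*b)*(64 + b) (g(b) = (b + (3 + b))*(b + 64) = (3 + 2*b)*(64 + b))
(24 + g(-7))*460 = (24 + (192 + 2*(-7)² + 131*(-7)))*460 = (24 + (192 + 2*49 - 917))*460 = (24 + (192 + 98 - 917))*460 = (24 - 627)*460 = -603*460 = -277380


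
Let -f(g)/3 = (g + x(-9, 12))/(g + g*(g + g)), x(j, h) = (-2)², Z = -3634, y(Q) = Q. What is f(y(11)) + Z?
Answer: -919447/253 ≈ -3634.2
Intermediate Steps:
x(j, h) = 4
f(g) = -3*(4 + g)/(g + 2*g²) (f(g) = -3*(g + 4)/(g + g*(g + g)) = -3*(4 + g)/(g + g*(2*g)) = -3*(4 + g)/(g + 2*g²))
f(y(11)) + Z = 3*(-4 - 1*11)/(11*(1 + 2*11)) - 3634 = 3*(1/11)*(-4 - 11)/(1 + 22) - 3634 = 3*(1/11)*(-15)/23 - 3634 = 3*(1/11)*(1/23)*(-15) - 3634 = -45/253 - 3634 = -919447/253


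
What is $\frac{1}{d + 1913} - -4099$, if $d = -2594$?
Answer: $\frac{2791418}{681} \approx 4099.0$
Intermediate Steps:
$\frac{1}{d + 1913} - -4099 = \frac{1}{-2594 + 1913} - -4099 = \frac{1}{-681} + 4099 = - \frac{1}{681} + 4099 = \frac{2791418}{681}$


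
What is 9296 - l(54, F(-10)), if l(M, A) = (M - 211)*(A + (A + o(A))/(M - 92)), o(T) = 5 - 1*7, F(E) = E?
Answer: 147736/19 ≈ 7775.6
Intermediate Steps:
o(T) = -2 (o(T) = 5 - 7 = -2)
l(M, A) = (-211 + M)*(A + (-2 + A)/(-92 + M)) (l(M, A) = (M - 211)*(A + (A - 2)/(M - 92)) = (-211 + M)*(A + (-2 + A)/(-92 + M)))
9296 - l(54, F(-10)) = 9296 - (422 - 2*54 + 19201*(-10) - 10*54² - 302*(-10)*54)/(-92 + 54) = 9296 - (422 - 108 - 192010 - 10*2916 + 163080)/(-38) = 9296 - (-1)*(422 - 108 - 192010 - 29160 + 163080)/38 = 9296 - (-1)*(-57776)/38 = 9296 - 1*28888/19 = 9296 - 28888/19 = 147736/19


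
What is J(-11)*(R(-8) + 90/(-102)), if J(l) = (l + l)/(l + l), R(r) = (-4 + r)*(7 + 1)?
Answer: -1647/17 ≈ -96.882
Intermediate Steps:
R(r) = -32 + 8*r (R(r) = (-4 + r)*8 = -32 + 8*r)
J(l) = 1 (J(l) = (2*l)/((2*l)) = (2*l)*(1/(2*l)) = 1)
J(-11)*(R(-8) + 90/(-102)) = 1*((-32 + 8*(-8)) + 90/(-102)) = 1*((-32 - 64) + 90*(-1/102)) = 1*(-96 - 15/17) = 1*(-1647/17) = -1647/17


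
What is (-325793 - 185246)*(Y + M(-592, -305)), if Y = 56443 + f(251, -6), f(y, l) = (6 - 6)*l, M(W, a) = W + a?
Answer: -28386172294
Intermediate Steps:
f(y, l) = 0 (f(y, l) = 0*l = 0)
Y = 56443 (Y = 56443 + 0 = 56443)
(-325793 - 185246)*(Y + M(-592, -305)) = (-325793 - 185246)*(56443 + (-592 - 305)) = -511039*(56443 - 897) = -511039*55546 = -28386172294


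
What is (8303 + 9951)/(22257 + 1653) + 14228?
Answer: 170104867/11955 ≈ 14229.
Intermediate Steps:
(8303 + 9951)/(22257 + 1653) + 14228 = 18254/23910 + 14228 = 18254*(1/23910) + 14228 = 9127/11955 + 14228 = 170104867/11955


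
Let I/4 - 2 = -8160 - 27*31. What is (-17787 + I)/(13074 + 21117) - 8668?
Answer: -296421355/34191 ≈ -8669.6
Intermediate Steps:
I = -35980 (I = 8 + 4*(-8160 - 27*31) = 8 + 4*(-8160 - 1*837) = 8 + 4*(-8160 - 837) = 8 + 4*(-8997) = 8 - 35988 = -35980)
(-17787 + I)/(13074 + 21117) - 8668 = (-17787 - 35980)/(13074 + 21117) - 8668 = -53767/34191 - 8668 = -296421355/34191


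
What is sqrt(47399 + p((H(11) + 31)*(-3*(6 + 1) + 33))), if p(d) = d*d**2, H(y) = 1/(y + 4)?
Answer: sqrt(32411927095)/25 ≈ 7201.3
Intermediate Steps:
H(y) = 1/(4 + y)
p(d) = d**3
sqrt(47399 + p((H(11) + 31)*(-3*(6 + 1) + 33))) = sqrt(47399 + ((1/(4 + 11) + 31)*(-3*(6 + 1) + 33))**3) = sqrt(47399 + ((1/15 + 31)*(-3*7 + 33))**3) = sqrt(47399 + ((1/15 + 31)*(-21 + 33))**3) = sqrt(47399 + ((466/15)*12)**3) = sqrt(47399 + (1864/5)**3) = sqrt(47399 + 6476460544/125) = sqrt(6482385419/125) = sqrt(32411927095)/25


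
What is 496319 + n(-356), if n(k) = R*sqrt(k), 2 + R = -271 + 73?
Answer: 496319 - 400*I*sqrt(89) ≈ 4.9632e+5 - 3773.6*I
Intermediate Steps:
R = -200 (R = -2 + (-271 + 73) = -2 - 198 = -200)
n(k) = -200*sqrt(k)
496319 + n(-356) = 496319 - 400*I*sqrt(89)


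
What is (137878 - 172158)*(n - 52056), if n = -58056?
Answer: 3774639360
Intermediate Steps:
(137878 - 172158)*(n - 52056) = (137878 - 172158)*(-58056 - 52056) = -34280*(-110112) = 3774639360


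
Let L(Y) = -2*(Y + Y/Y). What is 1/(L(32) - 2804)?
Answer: -1/2870 ≈ -0.00034843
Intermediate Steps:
L(Y) = -2 - 2*Y (L(Y) = -2*(Y + 1) = -2*(1 + Y) = -2 - 2*Y)
1/(L(32) - 2804) = 1/((-2 - 2*32) - 2804) = 1/((-2 - 64) - 2804) = 1/(-66 - 2804) = 1/(-2870) = -1/2870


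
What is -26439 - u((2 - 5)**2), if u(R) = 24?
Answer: -26463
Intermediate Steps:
-26439 - u((2 - 5)**2) = -26439 - 1*24 = -26439 - 24 = -26463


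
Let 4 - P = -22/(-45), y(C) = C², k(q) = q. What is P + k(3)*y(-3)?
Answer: 1373/45 ≈ 30.511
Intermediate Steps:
P = 158/45 (P = 4 - (-22)/(-45) = 4 - (-22)*(-1)/45 = 4 - 1*22/45 = 4 - 22/45 = 158/45 ≈ 3.5111)
P + k(3)*y(-3) = 158/45 + 3*(-3)² = 158/45 + 3*9 = 158/45 + 27 = 1373/45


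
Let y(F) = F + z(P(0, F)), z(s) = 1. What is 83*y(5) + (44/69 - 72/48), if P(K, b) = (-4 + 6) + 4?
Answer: 68605/138 ≈ 497.14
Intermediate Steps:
P(K, b) = 6 (P(K, b) = 2 + 4 = 6)
y(F) = 1 + F (y(F) = F + 1 = 1 + F)
83*y(5) + (44/69 - 72/48) = 83*(1 + 5) + (44/69 - 72/48) = 83*6 + (44*(1/69) - 72*1/48) = 498 + (44/69 - 3/2) = 498 - 119/138 = 68605/138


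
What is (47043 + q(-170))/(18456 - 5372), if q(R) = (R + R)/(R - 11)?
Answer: 8515123/2368204 ≈ 3.5956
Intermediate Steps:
q(R) = 2*R/(-11 + R) (q(R) = (2*R)/(-11 + R) = 2*R/(-11 + R))
(47043 + q(-170))/(18456 - 5372) = (47043 + 2*(-170)/(-11 - 170))/(18456 - 5372) = (47043 + 2*(-170)/(-181))/13084 = (47043 + 2*(-170)*(-1/181))*(1/13084) = (47043 + 340/181)*(1/13084) = (8515123/181)*(1/13084) = 8515123/2368204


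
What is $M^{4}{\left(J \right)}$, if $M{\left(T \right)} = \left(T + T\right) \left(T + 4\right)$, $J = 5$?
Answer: $65610000$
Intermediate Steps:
$M{\left(T \right)} = 2 T \left(4 + T\right)$
$M^{4}{\left(J \right)} = \left(2 \cdot 5 \left(4 + 5\right)\right)^{4} = \left(2 \cdot 5 \cdot 9\right)^{4} = 90^{4} = 65610000$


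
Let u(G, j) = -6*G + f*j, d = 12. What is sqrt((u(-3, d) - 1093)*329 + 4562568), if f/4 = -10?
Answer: sqrt(4050973) ≈ 2012.7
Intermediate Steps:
f = -40 (f = 4*(-10) = -40)
u(G, j) = -40*j - 6*G (u(G, j) = -6*G - 40*j = -40*j - 6*G)
sqrt((u(-3, d) - 1093)*329 + 4562568) = sqrt(((-40*12 - 6*(-3)) - 1093)*329 + 4562568) = sqrt(((-480 + 18) - 1093)*329 + 4562568) = sqrt((-462 - 1093)*329 + 4562568) = sqrt(-1555*329 + 4562568) = sqrt(-511595 + 4562568) = sqrt(4050973)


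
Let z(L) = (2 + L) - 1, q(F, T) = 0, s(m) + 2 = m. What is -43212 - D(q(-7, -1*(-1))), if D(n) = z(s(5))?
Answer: -43216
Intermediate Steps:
s(m) = -2 + m
z(L) = 1 + L
D(n) = 4 (D(n) = 1 + (-2 + 5) = 1 + 3 = 4)
-43212 - D(q(-7, -1*(-1))) = -43212 - 1*4 = -43212 - 4 = -43216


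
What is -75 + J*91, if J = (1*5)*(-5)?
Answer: -2350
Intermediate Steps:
J = -25 (J = 5*(-5) = -25)
-75 + J*91 = -75 - 25*91 = -75 - 2275 = -2350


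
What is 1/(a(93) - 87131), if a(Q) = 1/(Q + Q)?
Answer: -186/16206365 ≈ -1.1477e-5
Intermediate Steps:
a(Q) = 1/(2*Q)
1/(a(93) - 87131) = 1/((1/2)/93 - 87131) = 1/((1/2)*(1/93) - 87131) = 1/(1/186 - 87131) = 1/(-16206365/186) = -186/16206365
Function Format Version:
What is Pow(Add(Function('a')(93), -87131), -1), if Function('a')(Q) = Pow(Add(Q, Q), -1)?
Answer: Rational(-186, 16206365) ≈ -1.1477e-5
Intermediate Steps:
Function('a')(Q) = Mul(Rational(1, 2), Pow(Q, -1)) (Function('a')(Q) = Pow(Mul(2, Q), -1) = Mul(Rational(1, 2), Pow(Q, -1)))
Pow(Add(Function('a')(93), -87131), -1) = Pow(Add(Mul(Rational(1, 2), Pow(93, -1)), -87131), -1) = Pow(Add(Mul(Rational(1, 2), Rational(1, 93)), -87131), -1) = Pow(Add(Rational(1, 186), -87131), -1) = Pow(Rational(-16206365, 186), -1) = Rational(-186, 16206365)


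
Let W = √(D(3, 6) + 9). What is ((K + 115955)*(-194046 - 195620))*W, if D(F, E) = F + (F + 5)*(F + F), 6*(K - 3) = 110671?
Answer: -314234066054*√15/3 ≈ -4.0567e+11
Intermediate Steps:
K = 110689/6 (K = 3 + (⅙)*110671 = 3 + 110671/6 = 110689/6 ≈ 18448.)
D(F, E) = F + 2*F*(5 + F) (D(F, E) = F + (5 + F)*(2*F) = F + 2*F*(5 + F))
W = 2*√15 (W = √(3*(11 + 2*3) + 9) = √(3*(11 + 6) + 9) = √(3*17 + 9) = √(51 + 9) = √60 = 2*√15 ≈ 7.7460)
((K + 115955)*(-194046 - 195620))*W = ((110689/6 + 115955)*(-194046 - 195620))*(2*√15) = ((806419/6)*(-389666))*(2*√15) = -314234066054*√15/3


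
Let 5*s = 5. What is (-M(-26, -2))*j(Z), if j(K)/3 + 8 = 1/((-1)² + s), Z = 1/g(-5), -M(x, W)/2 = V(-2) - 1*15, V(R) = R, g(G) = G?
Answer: 765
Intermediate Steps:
s = 1 (s = (⅕)*5 = 1)
M(x, W) = 34 (M(x, W) = -2*(-2 - 1*15) = -2*(-2 - 15) = -2*(-17) = 34)
Z = -⅕ (Z = 1/(-5) = -⅕ ≈ -0.20000)
j(K) = -45/2 (j(K) = -24 + 3/((-1)² + 1) = -24 + 3/(1 + 1) = -24 + 3/2 = -45/2)
(-M(-26, -2))*j(Z) = -1*34*(-45/2) = -34*(-45/2) = 765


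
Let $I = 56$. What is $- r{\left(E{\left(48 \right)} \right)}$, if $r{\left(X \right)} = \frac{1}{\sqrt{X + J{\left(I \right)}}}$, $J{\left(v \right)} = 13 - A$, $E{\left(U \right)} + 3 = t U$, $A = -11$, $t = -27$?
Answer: $\frac{i \sqrt{51}}{255} \approx 0.028006 i$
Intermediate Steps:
$E{\left(U \right)} = -3 - 27 U$
$J{\left(v \right)} = 24$ ($J{\left(v \right)} = 13 - -11 = 13 + 11 = 24$)
$r{\left(X \right)} = \frac{1}{\sqrt{24 + X}}$ ($r{\left(X \right)} = \frac{1}{\sqrt{X + 24}} = \frac{1}{\sqrt{24 + X}}$)
$- r{\left(E{\left(48 \right)} \right)} = - \frac{1}{\sqrt{24 - 1299}} = - \frac{1}{5 i \sqrt{51}} = - \frac{\left(-1\right) i \sqrt{51}}{255} = \frac{i \sqrt{51}}{255}$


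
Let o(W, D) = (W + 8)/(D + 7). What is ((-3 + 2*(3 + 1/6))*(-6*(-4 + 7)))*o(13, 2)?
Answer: -140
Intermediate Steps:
o(W, D) = (8 + W)/(7 + D)
((-3 + 2*(3 + 1/6))*(-6*(-4 + 7)))*o(13, 2) = ((-3 + 2*(3 + 1/6))*(-6*(-4 + 7)))*((8 + 13)/(7 + 2)) = ((-3 + 2*(3 + ⅙))*(-6*3))*(21/9) = ((-3 + 2*(19/6))*(-18))*((⅑)*21) = ((-3 + 19/3)*(-18))*(7/3) = ((10/3)*(-18))*(7/3) = -60*7/3 = -140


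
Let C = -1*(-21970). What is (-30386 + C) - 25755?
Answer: -34171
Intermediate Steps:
C = 21970
(-30386 + C) - 25755 = (-30386 + 21970) - 25755 = -8416 - 25755 = -34171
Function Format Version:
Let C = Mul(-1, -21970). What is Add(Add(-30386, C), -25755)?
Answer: -34171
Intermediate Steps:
C = 21970
Add(Add(-30386, C), -25755) = Add(Add(-30386, 21970), -25755) = Add(-8416, -25755) = -34171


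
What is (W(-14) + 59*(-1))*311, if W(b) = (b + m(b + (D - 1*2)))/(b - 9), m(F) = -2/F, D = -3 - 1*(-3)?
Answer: -3341695/184 ≈ -18161.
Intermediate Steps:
D = 0 (D = -3 + 3 = 0)
W(b) = (b - 2/(-2 + b))/(-9 + b) (W(b) = (b - 2/(b + (0 - 1*2)))/(b - 9) = (b - 2/(b + (0 - 2)))/(-9 + b) = (b - 2/(b - 2))/(-9 + b) = (b - 2/(-2 + b))/(-9 + b))
(W(-14) + 59*(-1))*311 = ((-2 - 14*(-2 - 14))/((-9 - 14)*(-2 - 14)) + 59*(-1))*311 = ((-2 - 14*(-16))/(-23*(-16)) - 59)*311 = (-1/23*(-1/16)*(-2 + 224) - 59)*311 = (-1/23*(-1/16)*222 - 59)*311 = (111/184 - 59)*311 = -10745/184*311 = -3341695/184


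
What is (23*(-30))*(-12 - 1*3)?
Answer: 10350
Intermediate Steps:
(23*(-30))*(-12 - 1*3) = -690*(-12 - 3) = -690*(-15) = 10350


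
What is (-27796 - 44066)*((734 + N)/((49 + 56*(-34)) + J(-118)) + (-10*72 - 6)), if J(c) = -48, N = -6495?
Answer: 98868961254/1903 ≈ 5.1954e+7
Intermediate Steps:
(-27796 - 44066)*((734 + N)/((49 + 56*(-34)) + J(-118)) + (-10*72 - 6)) = (-27796 - 44066)*((734 - 6495)/((49 + 56*(-34)) - 48) + (-10*72 - 6)) = -71862*(-5761/((49 - 1904) - 48) + (-720 - 6)) = -71862*(-5761/(-1855 - 48) - 726) = -71862*(-5761/(-1903) - 726) = -71862*(-5761*(-1/1903) - 726) = -71862*(5761/1903 - 726) = -71862*(-1375817/1903) = 98868961254/1903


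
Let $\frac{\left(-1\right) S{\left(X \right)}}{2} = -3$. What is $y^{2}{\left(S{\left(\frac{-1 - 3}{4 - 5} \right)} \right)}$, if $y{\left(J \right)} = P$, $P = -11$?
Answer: $121$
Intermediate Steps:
$S{\left(X \right)} = 6$ ($S{\left(X \right)} = \left(-2\right) \left(-3\right) = 6$)
$y{\left(J \right)} = -11$
$y^{2}{\left(S{\left(\frac{-1 - 3}{4 - 5} \right)} \right)} = \left(-11\right)^{2} = 121$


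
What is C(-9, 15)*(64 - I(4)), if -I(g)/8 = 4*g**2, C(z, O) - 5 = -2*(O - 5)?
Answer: -8640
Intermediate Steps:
C(z, O) = 15 - 2*O (C(z, O) = 5 - 2*(O - 5) = 5 - 2*(-5 + O) = 5 + (10 - 2*O) = 15 - 2*O)
I(g) = -32*g**2
C(-9, 15)*(64 - I(4)) = (15 - 2*15)*(64 - (-32)*4**2) = (15 - 30)*(64 - (-32)*16) = -15*(64 - 1*(-512)) = -15*(64 + 512) = -15*576 = -8640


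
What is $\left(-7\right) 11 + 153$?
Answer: $76$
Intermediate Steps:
$\left(-7\right) 11 + 153 = -77 + 153 = 76$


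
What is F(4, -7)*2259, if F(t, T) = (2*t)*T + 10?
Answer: -103914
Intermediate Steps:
F(t, T) = 10 + 2*T*t (F(t, T) = 2*T*t + 10 = 10 + 2*T*t)
F(4, -7)*2259 = (10 + 2*(-7)*4)*2259 = (10 - 56)*2259 = -46*2259 = -103914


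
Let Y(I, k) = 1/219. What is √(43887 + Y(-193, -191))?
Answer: √2104864626/219 ≈ 209.49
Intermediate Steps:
Y(I, k) = 1/219
√(43887 + Y(-193, -191)) = √(43887 + 1/219) = √(9611254/219) = √2104864626/219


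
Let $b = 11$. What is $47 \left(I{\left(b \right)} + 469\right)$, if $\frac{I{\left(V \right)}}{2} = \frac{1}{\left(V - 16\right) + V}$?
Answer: $\frac{66176}{3} \approx 22059.0$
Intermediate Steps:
$I{\left(V \right)} = \frac{2}{-16 + 2 V}$ ($I{\left(V \right)} = \frac{2}{\left(V - 16\right) + V} = \frac{2}{\left(-16 + V\right) + V} = \frac{2}{-16 + 2 V}$)
$47 \left(I{\left(b \right)} + 469\right) = 47 \left(\frac{1}{-8 + 11} + 469\right) = 47 \left(\frac{1}{3} + 469\right) = 47 \cdot \frac{1408}{3} = \frac{66176}{3}$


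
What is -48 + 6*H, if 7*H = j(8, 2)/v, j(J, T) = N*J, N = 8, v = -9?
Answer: -1136/21 ≈ -54.095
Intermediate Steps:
j(J, T) = 8*J
H = -64/63 (H = ((8*8)/(-9))/7 = (64*(-⅑))/7 = (⅐)*(-64/9) = -64/63 ≈ -1.0159)
-48 + 6*H = -48 + 6*(-64/63) = -48 - 128/21 = -1136/21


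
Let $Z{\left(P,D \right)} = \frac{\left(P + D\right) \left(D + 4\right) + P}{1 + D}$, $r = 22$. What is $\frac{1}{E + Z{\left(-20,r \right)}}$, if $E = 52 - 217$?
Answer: $- \frac{23}{3763} \approx -0.0061121$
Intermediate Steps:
$Z{\left(P,D \right)} = \frac{P + \left(4 + D\right) \left(D + P\right)}{1 + D}$ ($Z{\left(P,D \right)} = \frac{\left(D + P\right) \left(4 + D\right) + P}{1 + D} = \frac{\left(4 + D\right) \left(D + P\right) + P}{1 + D} = \frac{P + \left(4 + D\right) \left(D + P\right)}{1 + D}$)
$E = -165$ ($E = 52 - 217 = -165$)
$\frac{1}{E + Z{\left(-20,r \right)}} = \frac{1}{-165 + \frac{22^{2} + 4 \cdot 22 + 5 \left(-20\right) + 22 \left(-20\right)}{1 + 22}} = \frac{1}{-165 + \frac{484 + 88 - 100 - 440}{23}} = \frac{1}{-165 + \frac{1}{23} \cdot 32} = \frac{1}{-165 + \frac{32}{23}} = \frac{1}{- \frac{3763}{23}} = - \frac{23}{3763}$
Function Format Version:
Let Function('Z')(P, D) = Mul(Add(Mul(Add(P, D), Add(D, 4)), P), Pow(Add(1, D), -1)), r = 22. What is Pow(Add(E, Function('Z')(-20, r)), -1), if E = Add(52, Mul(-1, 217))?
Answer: Rational(-23, 3763) ≈ -0.0061121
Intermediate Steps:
Function('Z')(P, D) = Mul(Pow(Add(1, D), -1), Add(P, Mul(Add(4, D), Add(D, P)))) (Function('Z')(P, D) = Mul(Add(Mul(Add(D, P), Add(4, D)), P), Pow(Add(1, D), -1)) = Mul(Add(Mul(Add(4, D), Add(D, P)), P), Pow(Add(1, D), -1)) = Mul(Add(P, Mul(Add(4, D), Add(D, P))), Pow(Add(1, D), -1)) = Mul(Pow(Add(1, D), -1), Add(P, Mul(Add(4, D), Add(D, P)))))
E = -165 (E = Add(52, -217) = -165)
Pow(Add(E, Function('Z')(-20, r)), -1) = Pow(Add(-165, Mul(Pow(Add(1, 22), -1), Add(Pow(22, 2), Mul(4, 22), Mul(5, -20), Mul(22, -20)))), -1) = Pow(Add(-165, Mul(Pow(23, -1), Add(484, 88, -100, -440))), -1) = Pow(Add(-165, Mul(Rational(1, 23), 32)), -1) = Pow(Add(-165, Rational(32, 23)), -1) = Pow(Rational(-3763, 23), -1) = Rational(-23, 3763)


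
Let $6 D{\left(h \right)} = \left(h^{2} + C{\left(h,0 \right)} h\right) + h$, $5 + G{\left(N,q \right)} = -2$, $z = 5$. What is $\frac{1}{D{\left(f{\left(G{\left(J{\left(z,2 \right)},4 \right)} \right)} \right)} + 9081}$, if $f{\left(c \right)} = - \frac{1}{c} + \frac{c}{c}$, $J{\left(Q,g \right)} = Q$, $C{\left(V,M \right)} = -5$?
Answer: $\frac{147}{1334827} \approx 0.00011013$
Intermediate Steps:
$G{\left(N,q \right)} = -7$ ($G{\left(N,q \right)} = -5 - 2 = -7$)
$f{\left(c \right)} = 1 - \frac{1}{c}$ ($f{\left(c \right)} = - \frac{1}{c} + 1 = 1 - \frac{1}{c}$)
$D{\left(h \right)} = - \frac{2 h}{3} + \frac{h^{2}}{6}$ ($D{\left(h \right)} = \frac{\left(h^{2} - 5 h\right) + h}{6} = \frac{h^{2} - 4 h}{6} = - \frac{2 h}{3} + \frac{h^{2}}{6}$)
$\frac{1}{D{\left(f{\left(G{\left(J{\left(z,2 \right)},4 \right)} \right)} \right)} + 9081} = \frac{1}{\frac{\frac{-1 - 7}{-7} \left(-4 + \frac{-1 - 7}{-7}\right)}{6} + 9081} = \frac{1}{\frac{\left(- \frac{1}{7}\right) \left(-8\right) \left(-4 - - \frac{8}{7}\right)}{6} + 9081} = \frac{1}{\frac{1}{6} \cdot \frac{8}{7} \left(-4 + \frac{8}{7}\right) + 9081} = \frac{1}{\frac{1}{6} \cdot \frac{8}{7} \left(- \frac{20}{7}\right) + 9081} = \frac{1}{- \frac{80}{147} + 9081} = \frac{1}{\frac{1334827}{147}} = \frac{147}{1334827}$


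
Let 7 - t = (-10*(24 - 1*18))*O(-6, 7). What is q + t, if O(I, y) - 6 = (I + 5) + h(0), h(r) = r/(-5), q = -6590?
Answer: -6283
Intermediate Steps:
h(r) = -r/5 (h(r) = r*(-⅕) = -r/5)
O(I, y) = 11 + I (O(I, y) = 6 + ((I + 5) - ⅕*0) = 6 + ((5 + I) + 0) = 6 + (5 + I) = 11 + I)
t = 307 (t = 7 - (-10*(24 - 1*18))*(11 - 6) = 7 - (-10*(24 - 18))*5 = 7 - (-10*6)*5 = 7 - (-60)*5 = 7 - 1*(-300) = 7 + 300 = 307)
q + t = -6590 + 307 = -6283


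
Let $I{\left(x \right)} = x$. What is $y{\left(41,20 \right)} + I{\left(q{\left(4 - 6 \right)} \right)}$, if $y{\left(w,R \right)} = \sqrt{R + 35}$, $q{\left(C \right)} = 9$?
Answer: $9 + \sqrt{55} \approx 16.416$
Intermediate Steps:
$y{\left(w,R \right)} = \sqrt{35 + R}$
$y{\left(41,20 \right)} + I{\left(q{\left(4 - 6 \right)} \right)} = \sqrt{35 + 20} + 9 = \sqrt{55} + 9 = 9 + \sqrt{55}$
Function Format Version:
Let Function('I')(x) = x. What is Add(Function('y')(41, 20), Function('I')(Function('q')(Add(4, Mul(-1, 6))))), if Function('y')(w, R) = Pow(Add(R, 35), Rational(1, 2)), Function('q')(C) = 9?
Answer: Add(9, Pow(55, Rational(1, 2))) ≈ 16.416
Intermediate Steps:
Function('y')(w, R) = Pow(Add(35, R), Rational(1, 2))
Add(Function('y')(41, 20), Function('I')(Function('q')(Add(4, Mul(-1, 6))))) = Add(Pow(Add(35, 20), Rational(1, 2)), 9) = Add(Pow(55, Rational(1, 2)), 9) = Add(9, Pow(55, Rational(1, 2)))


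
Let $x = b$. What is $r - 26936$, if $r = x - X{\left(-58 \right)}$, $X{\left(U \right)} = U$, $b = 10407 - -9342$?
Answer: $-7129$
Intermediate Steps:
$b = 19749$ ($b = 10407 + 9342 = 19749$)
$x = 19749$
$r = 19807$ ($r = 19749 - -58 = 19749 + 58 = 19807$)
$r - 26936 = 19807 - 26936 = -7129$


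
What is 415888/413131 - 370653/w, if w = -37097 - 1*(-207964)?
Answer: -82066709647/70590454577 ≈ -1.1626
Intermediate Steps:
w = 170867 (w = -37097 + 207964 = 170867)
415888/413131 - 370653/w = 415888/413131 - 370653/170867 = -82066709647/70590454577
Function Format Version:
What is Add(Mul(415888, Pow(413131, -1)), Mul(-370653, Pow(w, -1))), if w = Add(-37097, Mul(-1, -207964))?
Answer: Rational(-82066709647, 70590454577) ≈ -1.1626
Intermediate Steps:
w = 170867 (w = Add(-37097, 207964) = 170867)
Add(Mul(415888, Pow(413131, -1)), Mul(-370653, Pow(w, -1))) = Add(Mul(415888, Pow(413131, -1)), Mul(-370653, Pow(170867, -1))) = Add(Mul(415888, Rational(1, 413131)), Mul(-370653, Rational(1, 170867))) = Add(Rational(415888, 413131), Rational(-370653, 170867)) = Rational(-82066709647, 70590454577)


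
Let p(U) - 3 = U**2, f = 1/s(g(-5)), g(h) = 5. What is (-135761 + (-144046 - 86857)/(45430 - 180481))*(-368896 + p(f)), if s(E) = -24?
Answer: 973935659870674559/19447344 ≈ 5.0081e+10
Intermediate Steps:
f = -1/24 (f = 1/(-24) = -1/24 ≈ -0.041667)
p(U) = 3 + U**2
(-135761 + (-144046 - 86857)/(45430 - 180481))*(-368896 + p(f)) = (-135761 + (-144046 - 86857)/(45430 - 180481))*(-368896 + (3 + (-1/24)**2)) = (-135761 - 230903/(-135051))*(-368896 + (3 + 1/576)) = (-135761 - 230903*(-1/135051))*(-368896 + 1729/576) = (-135761 + 230903/135051)*(-212482367/576) = -18334427908/135051*(-212482367/576) = 973935659870674559/19447344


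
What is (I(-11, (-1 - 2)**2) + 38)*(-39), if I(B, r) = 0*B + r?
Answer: -1833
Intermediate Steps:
I(B, r) = r (I(B, r) = 0 + r = r)
(I(-11, (-1 - 2)**2) + 38)*(-39) = ((-1 - 2)**2 + 38)*(-39) = ((-3)**2 + 38)*(-39) = (9 + 38)*(-39) = 47*(-39) = -1833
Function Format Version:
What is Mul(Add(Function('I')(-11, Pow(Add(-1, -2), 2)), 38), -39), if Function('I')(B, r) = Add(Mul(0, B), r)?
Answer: -1833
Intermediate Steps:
Function('I')(B, r) = r (Function('I')(B, r) = Add(0, r) = r)
Mul(Add(Function('I')(-11, Pow(Add(-1, -2), 2)), 38), -39) = Mul(Add(Pow(Add(-1, -2), 2), 38), -39) = Mul(Add(Pow(-3, 2), 38), -39) = Mul(Add(9, 38), -39) = Mul(47, -39) = -1833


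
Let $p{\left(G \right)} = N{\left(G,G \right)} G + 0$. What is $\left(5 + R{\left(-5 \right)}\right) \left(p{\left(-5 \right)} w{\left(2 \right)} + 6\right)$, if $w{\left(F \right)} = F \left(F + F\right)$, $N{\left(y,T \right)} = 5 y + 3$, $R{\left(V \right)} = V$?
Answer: $0$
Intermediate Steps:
$N{\left(y,T \right)} = 3 + 5 y$
$p{\left(G \right)} = G \left(3 + 5 G\right)$ ($p{\left(G \right)} = \left(3 + 5 G\right) G + 0 = G \left(3 + 5 G\right) + 0 = G \left(3 + 5 G\right)$)
$w{\left(F \right)} = 2 F^{2}$ ($w{\left(F \right)} = F 2 F = 2 F^{2}$)
$\left(5 + R{\left(-5 \right)}\right) \left(p{\left(-5 \right)} w{\left(2 \right)} + 6\right) = \left(5 - 5\right) \left(- 5 \left(3 + 5 \left(-5\right)\right) 2 \cdot 2^{2} + 6\right) = 0 \left(- 5 \left(3 - 25\right) 2 \cdot 4 + 6\right) = 0 \left(\left(-5\right) \left(-22\right) 8 + 6\right) = 0 \left(110 \cdot 8 + 6\right) = 0 \left(880 + 6\right) = 0 \cdot 886 = 0$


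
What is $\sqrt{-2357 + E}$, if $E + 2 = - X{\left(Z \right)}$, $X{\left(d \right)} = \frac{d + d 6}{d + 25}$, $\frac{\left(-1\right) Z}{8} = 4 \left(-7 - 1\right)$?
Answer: $\frac{i \sqrt{186772551}}{281} \approx 48.635 i$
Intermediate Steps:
$Z = 256$ ($Z = - 8 \cdot 4 \left(-7 - 1\right) = - 8 \cdot 4 \left(-8\right) = \left(-8\right) \left(-32\right) = 256$)
$X{\left(d \right)} = \frac{7 d}{25 + d}$ ($X{\left(d \right)} = \frac{d + 6 d}{25 + d} = \frac{7 d}{25 + d}$)
$E = - \frac{2354}{281}$ ($E = -2 - 7 \cdot 256 \frac{1}{25 + 256} = -2 - 7 \cdot 256 \cdot \frac{1}{281} = -2 - \frac{1792}{281} = - \frac{2354}{281} \approx -8.3772$)
$\sqrt{-2357 + E} = \sqrt{-2357 - \frac{2354}{281}} = \sqrt{- \frac{664671}{281}} = \frac{i \sqrt{186772551}}{281}$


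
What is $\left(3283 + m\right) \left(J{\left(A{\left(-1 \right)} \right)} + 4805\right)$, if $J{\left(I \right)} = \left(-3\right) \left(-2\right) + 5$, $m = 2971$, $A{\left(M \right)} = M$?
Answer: $30119264$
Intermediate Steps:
$J{\left(I \right)} = 11$ ($J{\left(I \right)} = 6 + 5 = 11$)
$\left(3283 + m\right) \left(J{\left(A{\left(-1 \right)} \right)} + 4805\right) = \left(3283 + 2971\right) \left(11 + 4805\right) = 6254 \cdot 4816 = 30119264$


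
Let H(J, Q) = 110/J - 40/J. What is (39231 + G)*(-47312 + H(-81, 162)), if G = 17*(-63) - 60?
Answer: -48670743400/27 ≈ -1.8026e+9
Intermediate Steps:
H(J, Q) = 70/J
G = -1131 (G = -1071 - 60 = -1131)
(39231 + G)*(-47312 + H(-81, 162)) = (39231 - 1131)*(-47312 + 70/(-81)) = 38100*(-47312 + 70*(-1/81)) = 38100*(-47312 - 70/81) = 38100*(-3832342/81) = -48670743400/27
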